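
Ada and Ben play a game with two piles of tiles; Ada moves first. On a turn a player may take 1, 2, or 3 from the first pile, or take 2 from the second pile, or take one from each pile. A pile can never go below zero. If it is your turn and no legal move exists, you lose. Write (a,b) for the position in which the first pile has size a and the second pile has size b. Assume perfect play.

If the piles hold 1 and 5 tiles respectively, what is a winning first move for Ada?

Move to (0,5).

Use the standard recursion: the mover loses at a terminal position; elsewhere, the mover wins exactly when some move hands the opponent an L position.
No move ever increases a pile, so every position that can arise here has a ≤ 1 and b ≤ 5; it is enough to label the cells with 0 ≤ a ≤ 1 and 0 ≤ b ≤ 5.
Every move lowers a or b (never raises either), so fill the grid row by row in increasing a, and left to right within a row: each cell's successors are then already labelled.
      b=0  b=1  b=2  b=3  b=4  b=5
a=0:    L    L    W    W    L    L
a=1:    W    W    W    L    W    W
Cells with no legal move (terminal, hence L): (0,0), (0,1).
The remaining L cells, each justified by listing all of its moves:
(0,4): the only move is to (0,2)(W), a W ⇒ L
(0,5): the only move is to (0,3)(W), a W ⇒ L
(1,3): moves to (0,3)(W), (1,1)(W), (0,2)(W); every one is W ⇒ L
Every other cell has at least one move into one of the L cells above, so it is W.
From (1,5), the L positions reachable in one move are: (0,5), (1,3), (0,4). Any move reaching one of these is winning.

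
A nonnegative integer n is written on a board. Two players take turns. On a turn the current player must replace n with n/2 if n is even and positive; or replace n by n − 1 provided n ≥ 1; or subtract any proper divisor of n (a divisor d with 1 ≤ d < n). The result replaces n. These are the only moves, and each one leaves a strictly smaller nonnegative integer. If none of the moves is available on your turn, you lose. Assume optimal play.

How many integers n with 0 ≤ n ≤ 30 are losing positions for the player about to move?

15

Label each position W (a win for the player to move) or L (a loss). A position with no legal move is L; any other position is W exactly when some move reaches an L, and L when every move reaches a W.
n=0: no move → L
n=1: reaches L-position 0 → W
n=2: only reaches 1(W), which is W → L
n=3: reaches L-position 2 → W
n=4: reaches L-position 2 → W
n=5: only reaches 4(W), which is W → L
n=6: reaches L-position 5 → W
n=7: only reaches 6(W), which is W → L
n=8: reaches L-position 7 → W
n=9: only reaches 6(W), 8(W), all W → L
n=10: reaches L-position 5 → W
n=11: only reaches 10(W), which is W → L
n=12: reaches L-position 9 → W
n=13: only reaches 12(W), which is W → L
n=14: reaches L-position 7 → W
n=15: only reaches 10(W), 12(W), 14(W), all W → L
n=16: reaches L-position 15 → W
n=17: only reaches 16(W), which is W → L
n=18: reaches L-position 9 → W
n=19: only reaches 18(W), which is W → L
n=20: reaches L-position 15 → W
n=21: only reaches 14(W), 18(W), 20(W), all W → L
n=22: reaches L-position 11 → W
n=23: only reaches 22(W), which is W → L
n=24: reaches L-position 21 → W
n=25: only reaches 20(W), 24(W), all W → L
n=26: reaches L-position 13 → W
n=27: only reaches 18(W), 24(W), 26(W), all W → L
n=28: reaches L-position 21 → W
n=29: only reaches 28(W), which is W → L
n=30: reaches L-position 15 → W
L entries with 0 ≤ n ≤ 30: n = 0, 2, 5, 7, 9, 11, 13, 15, 17, 19, 21, 23, 25, 27, 29; that makes 15.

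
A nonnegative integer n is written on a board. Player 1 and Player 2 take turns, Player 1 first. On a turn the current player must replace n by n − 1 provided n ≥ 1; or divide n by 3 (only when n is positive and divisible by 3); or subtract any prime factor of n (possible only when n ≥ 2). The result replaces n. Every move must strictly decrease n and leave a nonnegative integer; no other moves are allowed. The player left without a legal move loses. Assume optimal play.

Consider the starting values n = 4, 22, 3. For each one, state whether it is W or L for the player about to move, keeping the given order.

Build the W/L table. Terminal = L. A non-terminal position is W if it has a move to some L; otherwise it is L.
n=0: no move → L
n=1: can move to 0, which is L ⇒ W
n=2: can move to 0, which is L ⇒ W
n=3: can move to 0, which is L ⇒ W
n=4: moves to 2(W), 3(W); every one is W ⇒ L
n=5: can move to 0, which is L ⇒ W
n=6: can move to 4, which is L ⇒ W
n=7: can move to 0, which is L ⇒ W
n=8: moves to 6(W), 7(W); every one is W ⇒ L
n=9: can move to 8, which is L ⇒ W
n=10: can move to 8, which is L ⇒ W
n=11: can move to 0, which is L ⇒ W
n=12: can move to 4, which is L ⇒ W
n=13: can move to 0, which is L ⇒ W
n=14: moves to 7(W), 12(W), 13(W); every one is W ⇒ L
n=15: can move to 14, which is L ⇒ W
n=16: can move to 14, which is L ⇒ W
n=17: can move to 0, which is L ⇒ W
n=18: moves to 6(W), 15(W), 16(W), 17(W); every one is W ⇒ L
n=19: can move to 0, which is L ⇒ W
n=20: can move to 18, which is L ⇒ W
n=21: can move to 14, which is L ⇒ W
n=22: moves to 11(W), 20(W), 21(W); every one is W ⇒ L

4: L, 22: L, 3: W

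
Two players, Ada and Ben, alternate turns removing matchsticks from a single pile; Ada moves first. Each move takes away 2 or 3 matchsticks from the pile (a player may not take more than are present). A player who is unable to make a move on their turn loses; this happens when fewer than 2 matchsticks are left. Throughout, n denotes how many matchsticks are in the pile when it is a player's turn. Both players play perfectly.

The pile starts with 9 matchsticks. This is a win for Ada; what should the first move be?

Remove 3, leaving 6.

Work bottom-up. With no move the player to move loses. Otherwise the position is W if at least one move leads to an L position for the opponent, and L if every move leads to a W.
n=0: no move → L
n=1: no move → L
n=2: →0(L), so W
n=3: →1(L), so W
n=4: →1(L), so W
n=5: →3(W), 2(W) — all W, so L
n=6: →4(W), 3(W) — all W, so L
n=7: →5(L), so W
n=8: →6(L), so W
n=9: →6(L), so W
From 9, the L positions reachable in one move are: 6.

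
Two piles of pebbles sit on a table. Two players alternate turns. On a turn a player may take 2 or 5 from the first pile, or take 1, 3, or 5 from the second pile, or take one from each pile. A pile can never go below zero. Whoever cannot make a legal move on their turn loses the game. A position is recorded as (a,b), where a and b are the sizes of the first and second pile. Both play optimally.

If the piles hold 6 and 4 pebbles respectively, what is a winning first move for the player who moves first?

Positions with no move are L. A position that does have a move is losing for the player to move precisely when every available move leads to a winning position for the opponent. Fill in the labels:
No move ever increases a pile, so every position that can arise here has a ≤ 6 and b ≤ 4; it is enough to label the cells with 0 ≤ a ≤ 6 and 0 ≤ b ≤ 4.
Every move lowers a or b (never raises either), so fill the grid row by row in increasing a, and left to right within a row: each cell's successors are then already labelled.
      b=0  b=1  b=2  b=3  b=4
a=0:    L    W    L    W    L
a=1:    L    W    L    W    L
a=2:    W    W    W    W    W
a=3:    W    L    W    L    W
a=4:    L    W    W    W    W
a=5:    W    W    W    W    W
a=6:    W    L    W    L    W
Cells with no legal move (terminal, hence L): (0,0), (1,0).
The remaining L cells, each justified by listing all of its moves:
(0,2): the only move is to (0,1)(W), a W ⇒ L
(0,4): moves to (0,3)(W), (0,1)(W); every one is W ⇒ L
(1,2): moves to (1,1)(W), (0,1)(W); every one is W ⇒ L
(1,4): moves to (1,3)(W), (1,1)(W), (0,3)(W); every one is W ⇒ L
(3,1): moves to (1,1)(W), (3,0)(W), (2,0)(W); every one is W ⇒ L
(3,3): moves to (1,3)(W), (3,2)(W), (3,0)(W), (2,2)(W); every one is W ⇒ L
(4,0): the only move is to (2,0)(W), a W ⇒ L
(6,1): moves to (4,1)(W), (1,1)(W), (6,0)(W), (5,0)(W); every one is W ⇒ L
(6,3): moves to (4,3)(W), (1,3)(W), (6,2)(W), (6,0)(W), (5,2)(W); every one is W ⇒ L
Every other cell has at least one move into one of the L cells above, so it is W.
From (6,4), the L positions reachable in one move are: (1,4), (6,3), (6,1). Any move reaching one of these is winning.

Move to (1,4).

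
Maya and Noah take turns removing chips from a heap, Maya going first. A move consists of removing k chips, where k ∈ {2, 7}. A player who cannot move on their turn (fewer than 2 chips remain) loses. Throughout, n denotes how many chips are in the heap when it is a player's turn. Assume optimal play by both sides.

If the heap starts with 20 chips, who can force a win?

Maya wins.

Work bottom-up. With no move the player to move loses. Otherwise the position is W if at least one move leads to an L position for the opponent, and L if every move leads to a W.
n=0: no move → L
n=1: no move → L
n=2: W (go to 0, an L position)
n=3: W (go to 1, an L position)
n=4: L (sole option 2(W) is W)
n=5: L (sole option 3(W) is W)
n=6: W (go to 4, an L position)
n=7: W (go to 5, an L position)
n=8: W (go to 1, an L position)
n=9: L (options 7(W), 2(W) are all W)
n=10: L (options 8(W), 3(W) are all W)
n=11: W (go to 9, an L position)
n=12: W (go to 10, an L position)
n=13: L (options 11(W), 6(W) are all W)
n=14: L (options 12(W), 7(W) are all W)
n=15: W (go to 13, an L position)
n=16: W (go to 14, an L position)
n=17: W (go to 10, an L position)
n=18: L (options 16(W), 11(W) are all W)
n=19: L (options 17(W), 12(W) are all W)
n=20: W (go to 18, an L position)
From 20 Maya can remove 2, leaving 18, reaching an L position.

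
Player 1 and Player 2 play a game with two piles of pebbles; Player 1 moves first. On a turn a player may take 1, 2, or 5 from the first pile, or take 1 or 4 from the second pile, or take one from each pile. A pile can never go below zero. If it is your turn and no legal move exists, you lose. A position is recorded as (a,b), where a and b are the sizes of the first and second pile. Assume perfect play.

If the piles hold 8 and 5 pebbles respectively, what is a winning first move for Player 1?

Label each position W (a win for the player to move) or L (a loss). A position with no legal move is L; any other position is W exactly when some move reaches an L, and L when every move reaches a W.
No move ever increases a pile, so every position that can arise here has a ≤ 8 and b ≤ 5; it is enough to label the cells with 0 ≤ a ≤ 8 and 0 ≤ b ≤ 5.
Every move lowers a or b (never raises either), so fill the grid row by row in increasing a, and left to right within a row: each cell's successors are then already labelled.
      b=0  b=1  b=2  b=3  b=4  b=5
a=0:    L    W    L    W    W    L
a=1:    W    W    W    W    L    W
a=2:    W    L    W    L    W    W
a=3:    L    W    W    W    W    L
a=4:    W    W    L    W    L    W
a=5:    W    L    W    W    W    W
a=6:    L    W    W    L    W    L
a=7:    W    W    L    W    W    W
a=8:    W    L    W    W    L    W
Cells with no legal move (terminal, hence L): (0,0).
The remaining L cells, each justified by listing all of its moves:
(0,2): →(0,1)(W) only, which is W, so L
(0,5): →(0,4)(W), (0,1)(W) — all W, so L
(1,4): →(0,4)(W), (1,3)(W), (1,0)(W), (0,3)(W) — all W, so L
(2,1): →(1,1)(W), (0,1)(W), (2,0)(W), (1,0)(W) — all W, so L
(2,3): →(1,3)(W), (0,3)(W), (2,2)(W), (1,2)(W) — all W, so L
(3,0): →(2,0)(W), (1,0)(W) — all W, so L
(3,5): →(2,5)(W), (1,5)(W), (3,4)(W), (3,1)(W), (2,4)(W) — all W, so L
(4,2): →(3,2)(W), (2,2)(W), (4,1)(W), (3,1)(W) — all W, so L
(4,4): →(3,4)(W), (2,4)(W), (4,3)(W), (4,0)(W), (3,3)(W) — all W, so L
(5,1): →(4,1)(W), (3,1)(W), (0,1)(W), (5,0)(W), (4,0)(W) — all W, so L
(6,0): →(5,0)(W), (4,0)(W), (1,0)(W) — all W, so L
(6,3): →(5,3)(W), (4,3)(W), (1,3)(W), (6,2)(W), (5,2)(W) — all W, so L
(6,5): →(5,5)(W), (4,5)(W), (1,5)(W), (6,4)(W), (6,1)(W), (5,4)(W) — all W, so L
(7,2): →(6,2)(W), (5,2)(W), (2,2)(W), (7,1)(W), (6,1)(W) — all W, so L
(8,1): →(7,1)(W), (6,1)(W), (3,1)(W), (8,0)(W), (7,0)(W) — all W, so L
(8,4): →(7,4)(W), (6,4)(W), (3,4)(W), (8,3)(W), (8,0)(W), (7,3)(W) — all W, so L
Every other cell has at least one move into one of the L cells above, so it is W.
From (8,5), the L positions reachable in one move are: (6,5), (3,5), (8,4), (8,1). Any move reaching one of these is winning.

Move to (6,5).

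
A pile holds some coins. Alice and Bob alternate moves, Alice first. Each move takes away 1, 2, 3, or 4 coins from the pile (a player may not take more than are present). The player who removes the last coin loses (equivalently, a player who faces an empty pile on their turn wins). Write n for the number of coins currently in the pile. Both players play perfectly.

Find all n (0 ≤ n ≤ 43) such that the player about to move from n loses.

1, 6, 11, 16, 21, 26, 31, 36, 41

Use the standard recursion: the mover wins at a terminal position; elsewhere, the mover wins exactly when some move hands the opponent an L position.
n=0: no move; the opponent has just taken the last coin and therefore loses → W
n=1: L (sole option 0(W) is W)
n=2: W (go to 1, an L position)
n=3: W (go to 1, an L position)
n=4: W (go to 1, an L position)
n=5: W (go to 1, an L position)
n=6: L (options 5(W), 4(W), 3(W), 2(W) are all W)
n=7: W (go to 6, an L position)
n=8: W (go to 6, an L position)
n=9: W (go to 6, an L position)
n=10: W (go to 6, an L position)
n=11: L (options 10(W), 9(W), 8(W), 7(W) are all W)
n=12: W (go to 11, an L position)
n=13: W (go to 11, an L position)
n=14: W (go to 11, an L position)
n=15: W (go to 11, an L position)
n=16: L (options 15(W), 14(W), 13(W), 12(W) are all W)
n=17: W (go to 16, an L position)
n=18: W (go to 16, an L position)
n=19: W (go to 16, an L position)
n=20: W (go to 16, an L position)
n=21: L (options 20(W), 19(W), 18(W), 17(W) are all W)
n=22: W (go to 21, an L position)
n=23: W (go to 21, an L position)
n=24: W (go to 21, an L position)
n=25: W (go to 21, an L position)
n=26: L (options 25(W), 24(W), 23(W), 22(W) are all W)
n=27: W (go to 26, an L position)
n=28: W (go to 26, an L position)
n=29: W (go to 26, an L position)
n=30: W (go to 26, an L position)
n=31: L (options 30(W), 29(W), 28(W), 27(W) are all W)
n=32: W (go to 31, an L position)
n=33: W (go to 31, an L position)
n=34: W (go to 31, an L position)
n=35: W (go to 31, an L position)
n=36: L (options 35(W), 34(W), 33(W), 32(W) are all W)
n=37: W (go to 36, an L position)
n=38: W (go to 36, an L position)
n=39: W (go to 36, an L position)
n=40: W (go to 36, an L position)
n=41: L (options 40(W), 39(W), 38(W), 37(W) are all W)
n=42: W (go to 41, an L position)
n=43: W (go to 41, an L position)
Reading off the rows marked L gives the requested list; there are 9 such values of n.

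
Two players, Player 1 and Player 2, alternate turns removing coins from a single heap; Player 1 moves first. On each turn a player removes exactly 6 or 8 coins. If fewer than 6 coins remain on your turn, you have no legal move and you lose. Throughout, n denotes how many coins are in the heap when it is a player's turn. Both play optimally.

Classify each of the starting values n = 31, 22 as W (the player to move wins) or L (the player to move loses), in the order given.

31: L, 22: W

Positions with no move are L. A position that does have a move is losing for the player to move precisely when every available move leads to a winning position for the opponent. Fill in the labels:
n=0: no move → L
n=1: no move → L
n=2: no move → L
n=3: no move → L
n=4: no move → L
n=5: no move → L
n=6: can move to 0, which is L ⇒ W
n=7: can move to 1, which is L ⇒ W
n=8: can move to 2, which is L ⇒ W
n=9: can move to 3, which is L ⇒ W
n=10: can move to 4, which is L ⇒ W
n=11: can move to 5, which is L ⇒ W
n=12: can move to 4, which is L ⇒ W
n=13: can move to 5, which is L ⇒ W
n=14: moves to 8(W), 6(W); every one is W ⇒ L
n=15: moves to 9(W), 7(W); every one is W ⇒ L
n=16: moves to 10(W), 8(W); every one is W ⇒ L
n=17: moves to 11(W), 9(W); every one is W ⇒ L
n=18: moves to 12(W), 10(W); every one is W ⇒ L
n=19: moves to 13(W), 11(W); every one is W ⇒ L
n=20: can move to 14, which is L ⇒ W
n=21: can move to 15, which is L ⇒ W
n=22: can move to 16, which is L ⇒ W
n=23: can move to 17, which is L ⇒ W
n=24: can move to 18, which is L ⇒ W
n=25: can move to 19, which is L ⇒ W
n=26: can move to 18, which is L ⇒ W
n=27: can move to 19, which is L ⇒ W
n=28: moves to 22(W), 20(W); every one is W ⇒ L
n=29: moves to 23(W), 21(W); every one is W ⇒ L
n=30: moves to 24(W), 22(W); every one is W ⇒ L
n=31: moves to 25(W), 23(W); every one is W ⇒ L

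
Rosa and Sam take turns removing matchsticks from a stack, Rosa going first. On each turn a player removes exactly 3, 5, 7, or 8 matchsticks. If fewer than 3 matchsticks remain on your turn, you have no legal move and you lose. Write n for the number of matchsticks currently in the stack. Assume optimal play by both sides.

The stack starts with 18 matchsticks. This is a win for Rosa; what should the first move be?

Work bottom-up. With no move the player to move loses. Otherwise the position is W if at least one move leads to an L position for the opponent, and L if every move leads to a W.
n=0: no move → L
n=1: no move → L
n=2: no move → L
n=3: can move to 0, which is L ⇒ W
n=4: can move to 1, which is L ⇒ W
n=5: can move to 2, which is L ⇒ W
n=6: can move to 1, which is L ⇒ W
n=7: can move to 2, which is L ⇒ W
n=8: can move to 1, which is L ⇒ W
n=9: can move to 2, which is L ⇒ W
n=10: can move to 2, which is L ⇒ W
n=11: moves to 8(W), 6(W), 4(W), 3(W); every one is W ⇒ L
n=12: moves to 9(W), 7(W), 5(W), 4(W); every one is W ⇒ L
n=13: moves to 10(W), 8(W), 6(W), 5(W); every one is W ⇒ L
n=14: can move to 11, which is L ⇒ W
n=15: can move to 12, which is L ⇒ W
n=16: can move to 13, which is L ⇒ W
n=17: can move to 12, which is L ⇒ W
n=18: can move to 13, which is L ⇒ W
From 18, the L positions reachable in one move are: 13, 11. Any move reaching one of these is winning.

Remove 5, leaving 13.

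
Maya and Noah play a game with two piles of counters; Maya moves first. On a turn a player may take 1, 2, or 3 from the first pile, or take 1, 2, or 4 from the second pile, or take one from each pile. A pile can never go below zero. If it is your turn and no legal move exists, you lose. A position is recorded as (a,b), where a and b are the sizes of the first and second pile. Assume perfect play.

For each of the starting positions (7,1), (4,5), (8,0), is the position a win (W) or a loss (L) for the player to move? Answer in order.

(7,1): W, (4,5): W, (8,0): L

Classify positions by backward induction: terminal positions (no move available) are L. From any other position, the mover wins iff some move reaches an L.
No move ever increases a pile, so every position that can arise here has a ≤ 8 and b ≤ 5; it is enough to label the cells with 0 ≤ a ≤ 8 and 0 ≤ b ≤ 5.
Every move lowers a or b (never raises either), so fill the grid row by row in increasing a, and left to right within a row: each cell's successors are then already labelled.
      b=0  b=1  b=2  b=3  b=4  b=5
a=0:    L    W    W    L    W    W
a=1:    W    W    L    W    W    L
a=2:    W    L    W    W    L    W
a=3:    W    W    W    W    W    W
a=4:    L    W    W    L    W    W
a=5:    W    W    L    W    W    L
a=6:    W    L    W    W    L    W
a=7:    W    W    W    W    W    W
a=8:    L    W    W    L    W    W
Cells with no legal move (terminal, hence L): (0,0).
The remaining L cells, each justified by listing all of its moves:
(0,3): →(0,2)(W), (0,1)(W) — all W, so L
(1,2): →(0,2)(W), (1,1)(W), (1,0)(W), (0,1)(W) — all W, so L
(1,5): →(0,5)(W), (1,4)(W), (1,3)(W), (1,1)(W), (0,4)(W) — all W, so L
(2,1): →(1,1)(W), (0,1)(W), (2,0)(W), (1,0)(W) — all W, so L
(2,4): →(1,4)(W), (0,4)(W), (2,3)(W), (2,2)(W), (2,0)(W), (1,3)(W) — all W, so L
(4,0): →(3,0)(W), (2,0)(W), (1,0)(W) — all W, so L
(4,3): →(3,3)(W), (2,3)(W), (1,3)(W), (4,2)(W), (4,1)(W), (3,2)(W) — all W, so L
(5,2): →(4,2)(W), (3,2)(W), (2,2)(W), (5,1)(W), (5,0)(W), (4,1)(W) — all W, so L
(5,5): →(4,5)(W), (3,5)(W), (2,5)(W), (5,4)(W), (5,3)(W), (5,1)(W), (4,4)(W) — all W, so L
(6,1): →(5,1)(W), (4,1)(W), (3,1)(W), (6,0)(W), (5,0)(W) — all W, so L
(6,4): →(5,4)(W), (4,4)(W), (3,4)(W), (6,3)(W), (6,2)(W), (6,0)(W), (5,3)(W) — all W, so L
(8,0): →(7,0)(W), (6,0)(W), (5,0)(W) — all W, so L
(8,3): →(7,3)(W), (6,3)(W), (5,3)(W), (8,2)(W), (8,1)(W), (7,2)(W) — all W, so L
Every other cell has at least one move into one of the L cells above, so it is W.
(7,1): the move to (6,1) reaches an L cell, so W
(4,5): the move to (1,5) reaches an L cell, so W
(8,0): one of the L cells justified above, so L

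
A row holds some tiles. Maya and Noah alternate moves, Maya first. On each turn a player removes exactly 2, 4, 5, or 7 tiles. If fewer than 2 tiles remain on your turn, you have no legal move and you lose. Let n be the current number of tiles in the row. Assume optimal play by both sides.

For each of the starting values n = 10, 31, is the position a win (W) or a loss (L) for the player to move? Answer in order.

10: L, 31: W

Use the standard recursion: the mover loses at a terminal position; elsewhere, the mover wins exactly when some move hands the opponent an L position.
n=0: no move → L
n=1: no move → L
n=2: W (go to 0, an L position)
n=3: W (go to 1, an L position)
n=4: W (go to 0, an L position)
n=5: W (go to 1, an L position)
n=6: W (go to 1, an L position)
n=7: W (go to 0, an L position)
n=8: W (go to 1, an L position)
n=9: L (options 7(W), 5(W), 4(W), 2(W) are all W)
n=10: L (options 8(W), 6(W), 5(W), 3(W) are all W)
n=11: W (go to 9, an L position)
n=12: W (go to 10, an L position)
n=13: W (go to 9, an L position)
n=14: W (go to 10, an L position)
n=15: W (go to 10, an L position)
n=16: W (go to 9, an L position)
n=17: W (go to 10, an L position)
n=18: L (options 16(W), 14(W), 13(W), 11(W) are all W)
n=19: L (options 17(W), 15(W), 14(W), 12(W) are all W)
n=20: W (go to 18, an L position)
n=21: W (go to 19, an L position)
n=22: W (go to 18, an L position)
n=23: W (go to 19, an L position)
n=24: W (go to 19, an L position)
n=25: W (go to 18, an L position)
n=26: W (go to 19, an L position)
n=27: L (options 25(W), 23(W), 22(W), 20(W) are all W)
n=28: L (options 26(W), 24(W), 23(W), 21(W) are all W)
n=29: W (go to 27, an L position)
n=30: W (go to 28, an L position)
n=31: W (go to 27, an L position)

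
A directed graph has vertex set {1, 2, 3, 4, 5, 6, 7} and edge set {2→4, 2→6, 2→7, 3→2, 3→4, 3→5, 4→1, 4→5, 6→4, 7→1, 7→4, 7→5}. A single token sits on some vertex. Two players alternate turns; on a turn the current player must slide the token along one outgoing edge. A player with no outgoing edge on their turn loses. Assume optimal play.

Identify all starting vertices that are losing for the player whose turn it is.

1, 5, 6

Work bottom-up. With no move the player to move loses. Otherwise the position is W if at least one move leads to an L position for the opponent, and L if every move leads to a W.
Every edge goes from a vertex to one that appears earlier in the order 1, 5, 4, 6, 7, 2, 3, so processing vertices in that order labels each vertex after all of its successors.
1: no outgoing edge → L
5: no outgoing edge → L
4: →5(L), so W
6: →4(W) only, which is W, so L
7: →5(L), so W
2: →6(L), so W
3: →5(L), so W
The losing starting vertices are exactly the entries labelled L in this table (3 of them).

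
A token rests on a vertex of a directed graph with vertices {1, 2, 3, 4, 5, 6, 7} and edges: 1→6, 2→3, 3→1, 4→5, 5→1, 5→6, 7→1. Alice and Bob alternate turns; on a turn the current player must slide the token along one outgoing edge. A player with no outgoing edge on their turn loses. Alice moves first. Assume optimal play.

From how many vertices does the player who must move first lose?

4

Work bottom-up. With no move the player to move loses. Otherwise the position is W if at least one move leads to an L position for the opponent, and L if every move leads to a W.
Every edge goes from a vertex to one that appears earlier in the order 6, 1, 5, 4, 3, 2, 7, so processing vertices in that order labels each vertex after all of its successors.
6: no outgoing edge → L
1: reaches L-position 6 → W
5: reaches L-position 6 → W
4: only reaches 5(W), which is W → L
3: only reaches 1(W), which is W → L
2: reaches L-position 3 → W
7: only reaches 1(W), which is W → L
The L vertices are 3, 4, 6, 7; that is 4 in all.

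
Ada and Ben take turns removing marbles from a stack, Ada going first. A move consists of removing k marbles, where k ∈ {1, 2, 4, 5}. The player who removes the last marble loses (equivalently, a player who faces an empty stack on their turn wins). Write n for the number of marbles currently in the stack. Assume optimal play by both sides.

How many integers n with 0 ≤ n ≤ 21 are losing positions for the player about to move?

Classify positions by backward induction: terminal positions (no move available) are W. From any other position, the mover wins iff some move reaches an L.
n=0: no move; the opponent has just taken the last marble and therefore loses → W
n=1: the only move is to 0(W), a W ⇒ L
n=2: can move to 1, which is L ⇒ W
n=3: can move to 1, which is L ⇒ W
n=4: moves to 3(W), 2(W), 0(W); every one is W ⇒ L
n=5: can move to 4, which is L ⇒ W
n=6: can move to 4, which is L ⇒ W
n=7: moves to 6(W), 5(W), 3(W), 2(W); every one is W ⇒ L
n=8: can move to 7, which is L ⇒ W
n=9: can move to 7, which is L ⇒ W
n=10: moves to 9(W), 8(W), 6(W), 5(W); every one is W ⇒ L
n=11: can move to 10, which is L ⇒ W
n=12: can move to 10, which is L ⇒ W
n=13: moves to 12(W), 11(W), 9(W), 8(W); every one is W ⇒ L
n=14: can move to 13, which is L ⇒ W
n=15: can move to 13, which is L ⇒ W
n=16: moves to 15(W), 14(W), 12(W), 11(W); every one is W ⇒ L
n=17: can move to 16, which is L ⇒ W
n=18: can move to 16, which is L ⇒ W
n=19: moves to 18(W), 17(W), 15(W), 14(W); every one is W ⇒ L
n=20: can move to 19, which is L ⇒ W
n=21: can move to 19, which is L ⇒ W
L entries with 0 ≤ n ≤ 21: n = 1, 4, 7, 10, 13, 16, 19; that makes 7.

7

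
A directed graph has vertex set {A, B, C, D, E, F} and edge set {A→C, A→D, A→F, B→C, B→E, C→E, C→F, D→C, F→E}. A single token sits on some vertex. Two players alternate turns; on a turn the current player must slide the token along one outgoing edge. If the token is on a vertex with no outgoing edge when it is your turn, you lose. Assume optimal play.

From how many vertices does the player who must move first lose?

2

Use the standard recursion: the mover loses at a terminal position; elsewhere, the mover wins exactly when some move hands the opponent an L position.
Every edge goes from a vertex to one that appears earlier in the order E, F, C, B, D, A, so processing vertices in that order labels each vertex after all of its successors.
E: no outgoing edge → L
F: →E(L), so W
C: →E(L), so W
B: →E(L), so W
D: →C(W) only, which is W, so L
A: →D(L), so W
The L vertices are D, E; that is 2 in all.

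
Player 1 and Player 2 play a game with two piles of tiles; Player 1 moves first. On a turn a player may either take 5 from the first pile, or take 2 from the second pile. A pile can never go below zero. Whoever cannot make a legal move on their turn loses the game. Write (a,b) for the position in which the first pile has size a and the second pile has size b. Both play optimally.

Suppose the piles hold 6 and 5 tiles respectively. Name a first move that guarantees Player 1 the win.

Label each position W (a win for the player to move) or L (a loss). A position with no legal move is L; any other position is W exactly when some move reaches an L, and L when every move reaches a W.
No move ever increases a pile, so every position that can arise here has a ≤ 6 and b ≤ 5; it is enough to label the cells with 0 ≤ a ≤ 6 and 0 ≤ b ≤ 5.
Every move lowers a or b (never raises either), so fill the grid row by row in increasing a, and left to right within a row: each cell's successors are then already labelled.
      b=0  b=1  b=2  b=3  b=4  b=5
a=0:    L    L    W    W    L    L
a=1:    L    L    W    W    L    L
a=2:    L    L    W    W    L    L
a=3:    L    L    W    W    L    L
a=4:    L    L    W    W    L    L
a=5:    W    W    L    L    W    W
a=6:    W    W    L    L    W    W
Cells with no legal move (terminal, hence L): (0,0), (0,1), (1,0), (1,1), (2,0), (2,1), (3,0), (3,1), (4,0), (4,1).
The remaining L cells, each justified by listing all of its moves:
(0,4): the only move is to (0,2)(W), a W ⇒ L
(0,5): the only move is to (0,3)(W), a W ⇒ L
(1,4): the only move is to (1,2)(W), a W ⇒ L
(1,5): the only move is to (1,3)(W), a W ⇒ L
(2,4): the only move is to (2,2)(W), a W ⇒ L
(2,5): the only move is to (2,3)(W), a W ⇒ L
(3,4): the only move is to (3,2)(W), a W ⇒ L
(3,5): the only move is to (3,3)(W), a W ⇒ L
(4,4): the only move is to (4,2)(W), a W ⇒ L
(4,5): the only move is to (4,3)(W), a W ⇒ L
(5,2): moves to (0,2)(W), (5,0)(W); every one is W ⇒ L
(5,3): moves to (0,3)(W), (5,1)(W); every one is W ⇒ L
(6,2): moves to (1,2)(W), (6,0)(W); every one is W ⇒ L
(6,3): moves to (1,3)(W), (6,1)(W); every one is W ⇒ L
Every other cell has at least one move into one of the L cells above, so it is W.
From (6,5), the L positions reachable in one move are: (1,5), (6,3). Any move reaching one of these is winning.

Move to (1,5).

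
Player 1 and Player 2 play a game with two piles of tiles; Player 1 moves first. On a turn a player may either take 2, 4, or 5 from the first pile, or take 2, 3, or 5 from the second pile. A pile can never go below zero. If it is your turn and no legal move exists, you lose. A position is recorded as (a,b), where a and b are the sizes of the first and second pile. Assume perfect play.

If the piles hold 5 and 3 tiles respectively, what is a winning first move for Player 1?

Move to (3,3).

Compute win/loss labels from the base case upward. A position with no move is L. Any other position is W if it can reach an L in one move, else L.
No move ever increases a pile, so every position that can arise here has a ≤ 5 and b ≤ 3; it is enough to label the cells with 0 ≤ a ≤ 5 and 0 ≤ b ≤ 3.
Every move lowers a or b (never raises either), so fill the grid row by row in increasing a, and left to right within a row: each cell's successors are then already labelled.
      b=0  b=1  b=2  b=3
a=0:    L    L    W    W
a=1:    L    L    W    W
a=2:    W    W    L    L
a=3:    W    W    L    L
a=4:    W    W    W    W
a=5:    W    W    W    W
Cells with no legal move (terminal, hence L): (0,0), (0,1), (1,0), (1,1).
The remaining L cells, each justified by listing all of its moves:
(2,2): only reaches (0,2)(W), (2,0)(W), all W → L
(2,3): only reaches (0,3)(W), (2,1)(W), (2,0)(W), all W → L
(3,2): only reaches (1,2)(W), (3,0)(W), all W → L
(3,3): only reaches (1,3)(W), (3,1)(W), (3,0)(W), all W → L
Every other cell has at least one move into one of the L cells above, so it is W.
From (5,3), the L positions reachable in one move are: (3,3).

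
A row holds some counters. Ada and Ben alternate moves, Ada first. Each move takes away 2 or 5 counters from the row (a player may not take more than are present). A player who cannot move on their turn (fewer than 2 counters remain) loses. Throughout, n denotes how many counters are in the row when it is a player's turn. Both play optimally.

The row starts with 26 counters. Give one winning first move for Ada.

Compute win/loss labels from the base case upward. A position with no move is L. Any other position is W if it can reach an L in one move, else L.
n=0: no move → L
n=1: no move → L
n=2: reaches L-position 0 → W
n=3: reaches L-position 1 → W
n=4: only reaches 2(W), which is W → L
n=5: reaches L-position 0 → W
n=6: reaches L-position 4 → W
n=7: only reaches 5(W), 2(W), all W → L
n=8: only reaches 6(W), 3(W), all W → L
n=9: reaches L-position 7 → W
n=10: reaches L-position 8 → W
n=11: only reaches 9(W), 6(W), all W → L
n=12: reaches L-position 7 → W
n=13: reaches L-position 11 → W
n=14: only reaches 12(W), 9(W), all W → L
n=15: only reaches 13(W), 10(W), all W → L
n=16: reaches L-position 14 → W
n=17: reaches L-position 15 → W
n=18: only reaches 16(W), 13(W), all W → L
n=19: reaches L-position 14 → W
n=20: reaches L-position 18 → W
n=21: only reaches 19(W), 16(W), all W → L
n=22: only reaches 20(W), 17(W), all W → L
n=23: reaches L-position 21 → W
n=24: reaches L-position 22 → W
n=25: only reaches 23(W), 20(W), all W → L
n=26: reaches L-position 21 → W
From 26, the L positions reachable in one move are: 21.

Remove 5, leaving 21.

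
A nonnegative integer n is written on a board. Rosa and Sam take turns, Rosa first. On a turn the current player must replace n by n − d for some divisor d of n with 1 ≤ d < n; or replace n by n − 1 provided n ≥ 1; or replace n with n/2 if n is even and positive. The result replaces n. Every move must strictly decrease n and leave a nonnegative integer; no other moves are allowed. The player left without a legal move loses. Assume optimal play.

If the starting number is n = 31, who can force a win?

Sam wins.

Positions with no move are L. A position that does have a move is losing for the player to move precisely when every available move leads to a winning position for the opponent. Fill in the labels:
n=0: no move → L
n=1: →0(L), so W
n=2: →1(W) only, which is W, so L
n=3: →2(L), so W
n=4: →2(L), so W
n=5: →4(W) only, which is W, so L
n=6: →5(L), so W
n=7: →6(W) only, which is W, so L
n=8: →7(L), so W
n=9: →6(W), 8(W) — all W, so L
n=10: →5(L), so W
n=11: →10(W) only, which is W, so L
n=12: →9(L), so W
n=13: →12(W) only, which is W, so L
n=14: →7(L), so W
n=15: →10(W), 12(W), 14(W) — all W, so L
n=16: →15(L), so W
n=17: →16(W) only, which is W, so L
n=18: →9(L), so W
n=19: →18(W) only, which is W, so L
n=20: →15(L), so W
n=21: →14(W), 18(W), 20(W) — all W, so L
n=22: →11(L), so W
n=23: →22(W) only, which is W, so L
n=24: →21(L), so W
n=25: →20(W), 24(W) — all W, so L
n=26: →13(L), so W
n=27: →18(W), 24(W), 26(W) — all W, so L
n=28: →21(L), so W
n=29: →28(W) only, which is W, so L
n=30: →15(L), so W
n=31: →30(W) only, which is W, so L
Every move from 31 reaches a W position, so the mover loses.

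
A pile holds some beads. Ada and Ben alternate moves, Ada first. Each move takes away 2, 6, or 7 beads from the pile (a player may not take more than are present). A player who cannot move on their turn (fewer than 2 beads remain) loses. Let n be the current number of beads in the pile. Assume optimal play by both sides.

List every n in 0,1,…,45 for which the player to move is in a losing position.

0, 1, 4, 5, 9, 13, 14, 17, 18, 22, 26, 27, 30, 31, 35, 39, 40, 43, 44

Work bottom-up. With no move the player to move loses. Otherwise the position is W if at least one move leads to an L position for the opponent, and L if every move leads to a W.
n=0: no move → L
n=1: no move → L
n=2: reaches L-position 0 → W
n=3: reaches L-position 1 → W
n=4: only reaches 2(W), which is W → L
n=5: only reaches 3(W), which is W → L
n=6: reaches L-position 4 → W
n=7: reaches L-position 5 → W
n=8: reaches L-position 1 → W
n=9: only reaches 7(W), 3(W), 2(W), all W → L
n=10: reaches L-position 4 → W
n=11: reaches L-position 9 → W
n=12: reaches L-position 5 → W
n=13: only reaches 11(W), 7(W), 6(W), all W → L
n=14: only reaches 12(W), 8(W), 7(W), all W → L
n=15: reaches L-position 13 → W
n=16: reaches L-position 14 → W
n=17: only reaches 15(W), 11(W), 10(W), all W → L
n=18: only reaches 16(W), 12(W), 11(W), all W → L
n=19: reaches L-position 17 → W
n=20: reaches L-position 18 → W
n=21: reaches L-position 14 → W
n=22: only reaches 20(W), 16(W), 15(W), all W → L
n=23: reaches L-position 17 → W
n=24: reaches L-position 22 → W
n=25: reaches L-position 18 → W
n=26: only reaches 24(W), 20(W), 19(W), all W → L
n=27: only reaches 25(W), 21(W), 20(W), all W → L
n=28: reaches L-position 26 → W
n=29: reaches L-position 27 → W
n=30: only reaches 28(W), 24(W), 23(W), all W → L
n=31: only reaches 29(W), 25(W), 24(W), all W → L
n=32: reaches L-position 30 → W
n=33: reaches L-position 31 → W
n=34: reaches L-position 27 → W
n=35: only reaches 33(W), 29(W), 28(W), all W → L
n=36: reaches L-position 30 → W
n=37: reaches L-position 35 → W
n=38: reaches L-position 31 → W
n=39: only reaches 37(W), 33(W), 32(W), all W → L
n=40: only reaches 38(W), 34(W), 33(W), all W → L
n=41: reaches L-position 39 → W
n=42: reaches L-position 40 → W
n=43: only reaches 41(W), 37(W), 36(W), all W → L
n=44: only reaches 42(W), 38(W), 37(W), all W → L
n=45: reaches L-position 43 → W
The losing starting values of n are exactly the entries labelled L in this table (19 of them).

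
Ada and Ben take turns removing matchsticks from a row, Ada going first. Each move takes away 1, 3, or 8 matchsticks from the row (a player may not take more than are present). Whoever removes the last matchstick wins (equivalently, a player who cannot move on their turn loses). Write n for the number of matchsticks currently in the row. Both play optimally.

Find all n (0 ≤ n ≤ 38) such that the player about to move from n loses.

0, 2, 4, 6, 11, 13, 15, 17, 22, 24, 26, 28, 33, 35, 37

Label each position W (a win for the player to move) or L (a loss). A position with no legal move is L; any other position is W exactly when some move reaches an L, and L when every move reaches a W.
n=0: no move → L
n=1: can move to 0, which is L ⇒ W
n=2: the only move is to 1(W), a W ⇒ L
n=3: can move to 2, which is L ⇒ W
n=4: moves to 3(W), 1(W); every one is W ⇒ L
n=5: can move to 4, which is L ⇒ W
n=6: moves to 5(W), 3(W); every one is W ⇒ L
n=7: can move to 6, which is L ⇒ W
n=8: can move to 0, which is L ⇒ W
n=9: can move to 6, which is L ⇒ W
n=10: can move to 2, which is L ⇒ W
n=11: moves to 10(W), 8(W), 3(W); every one is W ⇒ L
n=12: can move to 11, which is L ⇒ W
n=13: moves to 12(W), 10(W), 5(W); every one is W ⇒ L
n=14: can move to 13, which is L ⇒ W
n=15: moves to 14(W), 12(W), 7(W); every one is W ⇒ L
n=16: can move to 15, which is L ⇒ W
n=17: moves to 16(W), 14(W), 9(W); every one is W ⇒ L
n=18: can move to 17, which is L ⇒ W
n=19: can move to 11, which is L ⇒ W
n=20: can move to 17, which is L ⇒ W
n=21: can move to 13, which is L ⇒ W
n=22: moves to 21(W), 19(W), 14(W); every one is W ⇒ L
n=23: can move to 22, which is L ⇒ W
n=24: moves to 23(W), 21(W), 16(W); every one is W ⇒ L
n=25: can move to 24, which is L ⇒ W
n=26: moves to 25(W), 23(W), 18(W); every one is W ⇒ L
n=27: can move to 26, which is L ⇒ W
n=28: moves to 27(W), 25(W), 20(W); every one is W ⇒ L
n=29: can move to 28, which is L ⇒ W
n=30: can move to 22, which is L ⇒ W
n=31: can move to 28, which is L ⇒ W
n=32: can move to 24, which is L ⇒ W
n=33: moves to 32(W), 30(W), 25(W); every one is W ⇒ L
n=34: can move to 33, which is L ⇒ W
n=35: moves to 34(W), 32(W), 27(W); every one is W ⇒ L
n=36: can move to 35, which is L ⇒ W
n=37: moves to 36(W), 34(W), 29(W); every one is W ⇒ L
n=38: can move to 37, which is L ⇒ W
The losing starting values of n are exactly the entries labelled L in this table (15 of them).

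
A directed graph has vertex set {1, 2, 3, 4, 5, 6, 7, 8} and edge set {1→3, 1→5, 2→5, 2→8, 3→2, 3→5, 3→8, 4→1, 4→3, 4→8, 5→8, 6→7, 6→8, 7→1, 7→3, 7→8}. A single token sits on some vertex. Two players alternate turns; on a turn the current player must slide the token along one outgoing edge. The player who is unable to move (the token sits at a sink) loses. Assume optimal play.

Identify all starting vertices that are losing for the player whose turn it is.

Build the W/L table. Terminal = L. A non-terminal position is W if it has a move to some L; otherwise it is L.
Every edge goes from a vertex to one that appears earlier in the order 8, 5, 2, 3, 1, 7, 6, 4, so processing vertices in that order labels each vertex after all of its successors.
8: no outgoing edge → L
5: →8(L), so W
2: →8(L), so W
3: →8(L), so W
1: →3(W), 5(W) — all W, so L
7: →1(L), so W
6: →8(L), so W
4: →1(L), so W
The losing starting vertices are exactly the entries labelled L in this table (2 of them).

1, 8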